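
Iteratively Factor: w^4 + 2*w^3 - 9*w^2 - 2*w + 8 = (w + 1)*(w^3 + w^2 - 10*w + 8) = (w + 1)*(w + 4)*(w^2 - 3*w + 2) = (w - 1)*(w + 1)*(w + 4)*(w - 2)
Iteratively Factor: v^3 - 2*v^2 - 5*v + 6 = (v - 3)*(v^2 + v - 2) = (v - 3)*(v + 2)*(v - 1)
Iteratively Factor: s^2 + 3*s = (s + 3)*(s)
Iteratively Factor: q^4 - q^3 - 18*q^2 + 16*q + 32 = (q - 2)*(q^3 + q^2 - 16*q - 16) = (q - 2)*(q + 1)*(q^2 - 16) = (q - 4)*(q - 2)*(q + 1)*(q + 4)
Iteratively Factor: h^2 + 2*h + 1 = (h + 1)*(h + 1)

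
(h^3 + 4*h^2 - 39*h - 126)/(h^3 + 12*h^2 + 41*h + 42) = (h - 6)/(h + 2)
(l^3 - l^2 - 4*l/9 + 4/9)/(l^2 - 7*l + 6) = (l^2 - 4/9)/(l - 6)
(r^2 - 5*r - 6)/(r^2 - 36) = (r + 1)/(r + 6)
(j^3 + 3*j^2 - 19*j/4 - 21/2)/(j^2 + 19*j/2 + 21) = (j^2 - j/2 - 3)/(j + 6)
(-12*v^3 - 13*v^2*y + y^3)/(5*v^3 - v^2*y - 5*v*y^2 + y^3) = (-12*v^2 - v*y + y^2)/(5*v^2 - 6*v*y + y^2)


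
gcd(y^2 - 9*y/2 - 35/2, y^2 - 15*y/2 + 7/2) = y - 7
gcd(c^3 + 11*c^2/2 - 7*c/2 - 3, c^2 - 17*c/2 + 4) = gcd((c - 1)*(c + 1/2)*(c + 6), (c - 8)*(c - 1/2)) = 1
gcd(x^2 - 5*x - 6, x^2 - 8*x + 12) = x - 6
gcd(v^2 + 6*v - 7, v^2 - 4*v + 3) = v - 1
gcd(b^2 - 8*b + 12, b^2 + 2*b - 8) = b - 2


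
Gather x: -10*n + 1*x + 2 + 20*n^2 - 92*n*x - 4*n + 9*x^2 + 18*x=20*n^2 - 14*n + 9*x^2 + x*(19 - 92*n) + 2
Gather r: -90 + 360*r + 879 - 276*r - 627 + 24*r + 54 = 108*r + 216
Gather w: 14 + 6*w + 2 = 6*w + 16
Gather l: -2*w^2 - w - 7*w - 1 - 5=-2*w^2 - 8*w - 6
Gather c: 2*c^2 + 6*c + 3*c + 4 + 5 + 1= 2*c^2 + 9*c + 10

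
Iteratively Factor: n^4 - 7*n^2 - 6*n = (n)*(n^3 - 7*n - 6) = n*(n - 3)*(n^2 + 3*n + 2) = n*(n - 3)*(n + 2)*(n + 1)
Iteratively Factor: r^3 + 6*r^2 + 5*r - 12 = (r + 3)*(r^2 + 3*r - 4) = (r + 3)*(r + 4)*(r - 1)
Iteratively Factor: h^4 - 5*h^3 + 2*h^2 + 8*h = (h - 4)*(h^3 - h^2 - 2*h) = (h - 4)*(h - 2)*(h^2 + h) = h*(h - 4)*(h - 2)*(h + 1)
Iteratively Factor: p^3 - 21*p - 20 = (p + 1)*(p^2 - p - 20) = (p - 5)*(p + 1)*(p + 4)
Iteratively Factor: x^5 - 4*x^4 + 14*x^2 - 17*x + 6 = (x - 1)*(x^4 - 3*x^3 - 3*x^2 + 11*x - 6) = (x - 1)^2*(x^3 - 2*x^2 - 5*x + 6) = (x - 3)*(x - 1)^2*(x^2 + x - 2) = (x - 3)*(x - 1)^3*(x + 2)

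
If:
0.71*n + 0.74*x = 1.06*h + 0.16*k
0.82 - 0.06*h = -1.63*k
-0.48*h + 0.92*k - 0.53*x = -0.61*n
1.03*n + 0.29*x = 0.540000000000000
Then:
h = 0.24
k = -0.49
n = 0.63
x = -0.36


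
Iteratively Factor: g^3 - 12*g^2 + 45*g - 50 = (g - 5)*(g^2 - 7*g + 10) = (g - 5)*(g - 2)*(g - 5)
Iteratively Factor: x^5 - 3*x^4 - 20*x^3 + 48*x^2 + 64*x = (x + 1)*(x^4 - 4*x^3 - 16*x^2 + 64*x) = (x - 4)*(x + 1)*(x^3 - 16*x) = x*(x - 4)*(x + 1)*(x^2 - 16) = x*(x - 4)^2*(x + 1)*(x + 4)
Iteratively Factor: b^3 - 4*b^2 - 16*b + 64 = (b + 4)*(b^2 - 8*b + 16) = (b - 4)*(b + 4)*(b - 4)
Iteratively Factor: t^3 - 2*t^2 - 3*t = (t - 3)*(t^2 + t) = t*(t - 3)*(t + 1)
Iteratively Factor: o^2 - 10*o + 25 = (o - 5)*(o - 5)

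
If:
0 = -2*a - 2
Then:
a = -1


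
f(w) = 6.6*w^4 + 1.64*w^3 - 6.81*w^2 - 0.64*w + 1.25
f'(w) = 26.4*w^3 + 4.92*w^2 - 13.62*w - 0.64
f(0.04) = 1.21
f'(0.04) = -1.18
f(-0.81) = -0.73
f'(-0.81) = -0.41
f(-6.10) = 8517.76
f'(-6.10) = -5726.78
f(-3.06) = 471.12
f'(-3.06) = -669.32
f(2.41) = 205.75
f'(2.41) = 364.65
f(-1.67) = 27.02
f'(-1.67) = -87.13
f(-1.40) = 9.65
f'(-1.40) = -44.37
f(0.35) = 0.36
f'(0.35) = -3.67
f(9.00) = 43942.04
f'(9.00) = 19520.90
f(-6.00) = 7959.29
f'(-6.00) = -5444.20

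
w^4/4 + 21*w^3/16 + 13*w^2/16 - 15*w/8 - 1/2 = (w/4 + 1)*(w - 1)*(w + 1/4)*(w + 2)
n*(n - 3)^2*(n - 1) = n^4 - 7*n^3 + 15*n^2 - 9*n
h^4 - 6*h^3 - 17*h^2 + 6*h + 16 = (h - 8)*(h - 1)*(h + 1)*(h + 2)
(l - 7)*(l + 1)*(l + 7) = l^3 + l^2 - 49*l - 49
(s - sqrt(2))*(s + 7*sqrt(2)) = s^2 + 6*sqrt(2)*s - 14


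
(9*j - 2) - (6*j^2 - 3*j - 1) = -6*j^2 + 12*j - 1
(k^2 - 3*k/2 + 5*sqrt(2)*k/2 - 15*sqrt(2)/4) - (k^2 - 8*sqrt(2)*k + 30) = -3*k/2 + 21*sqrt(2)*k/2 - 30 - 15*sqrt(2)/4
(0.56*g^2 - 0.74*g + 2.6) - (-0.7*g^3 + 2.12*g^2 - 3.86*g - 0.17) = 0.7*g^3 - 1.56*g^2 + 3.12*g + 2.77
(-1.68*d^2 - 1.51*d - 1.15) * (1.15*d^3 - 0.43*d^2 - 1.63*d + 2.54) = -1.932*d^5 - 1.0141*d^4 + 2.0652*d^3 - 1.3114*d^2 - 1.9609*d - 2.921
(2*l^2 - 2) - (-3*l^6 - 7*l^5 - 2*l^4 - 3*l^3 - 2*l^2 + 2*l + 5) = 3*l^6 + 7*l^5 + 2*l^4 + 3*l^3 + 4*l^2 - 2*l - 7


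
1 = 1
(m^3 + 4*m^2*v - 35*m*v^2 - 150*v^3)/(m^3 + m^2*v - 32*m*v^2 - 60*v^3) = (m + 5*v)/(m + 2*v)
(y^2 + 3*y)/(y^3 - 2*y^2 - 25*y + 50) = y*(y + 3)/(y^3 - 2*y^2 - 25*y + 50)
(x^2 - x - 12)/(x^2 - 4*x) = (x + 3)/x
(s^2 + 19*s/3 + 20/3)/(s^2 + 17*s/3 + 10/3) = (3*s + 4)/(3*s + 2)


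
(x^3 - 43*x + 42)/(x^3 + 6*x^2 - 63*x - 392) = (x^2 - 7*x + 6)/(x^2 - x - 56)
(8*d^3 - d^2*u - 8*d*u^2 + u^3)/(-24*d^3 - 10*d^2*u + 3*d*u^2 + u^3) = (-8*d^3 + d^2*u + 8*d*u^2 - u^3)/(24*d^3 + 10*d^2*u - 3*d*u^2 - u^3)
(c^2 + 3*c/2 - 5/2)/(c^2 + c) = (2*c^2 + 3*c - 5)/(2*c*(c + 1))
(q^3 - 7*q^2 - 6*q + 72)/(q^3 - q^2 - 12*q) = (q - 6)/q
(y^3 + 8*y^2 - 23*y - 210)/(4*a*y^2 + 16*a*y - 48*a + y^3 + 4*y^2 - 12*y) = (y^2 + 2*y - 35)/(4*a*y - 8*a + y^2 - 2*y)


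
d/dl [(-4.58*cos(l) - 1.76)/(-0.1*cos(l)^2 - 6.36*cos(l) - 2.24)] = (0.458*cos(l)^2 + 0.352*cos(l) + 0.934399999999998)*sin(l)/(0.01*cos(l)^4 + 1.272*cos(l)^3 + 40.8976*cos(l)^2 + 28.4928*cos(l) + 5.0176)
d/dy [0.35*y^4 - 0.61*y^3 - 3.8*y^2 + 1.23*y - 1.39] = 1.4*y^3 - 1.83*y^2 - 7.6*y + 1.23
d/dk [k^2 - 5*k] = 2*k - 5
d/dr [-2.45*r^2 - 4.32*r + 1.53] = -4.9*r - 4.32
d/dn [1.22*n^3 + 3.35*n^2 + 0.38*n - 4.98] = 3.66*n^2 + 6.7*n + 0.38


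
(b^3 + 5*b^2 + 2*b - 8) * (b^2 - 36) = b^5 + 5*b^4 - 34*b^3 - 188*b^2 - 72*b + 288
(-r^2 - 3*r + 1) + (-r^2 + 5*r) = -2*r^2 + 2*r + 1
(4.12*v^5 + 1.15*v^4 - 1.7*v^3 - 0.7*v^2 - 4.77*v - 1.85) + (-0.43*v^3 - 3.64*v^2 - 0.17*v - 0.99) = 4.12*v^5 + 1.15*v^4 - 2.13*v^3 - 4.34*v^2 - 4.94*v - 2.84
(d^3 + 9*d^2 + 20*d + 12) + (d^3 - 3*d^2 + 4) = 2*d^3 + 6*d^2 + 20*d + 16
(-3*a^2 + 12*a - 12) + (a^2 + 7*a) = -2*a^2 + 19*a - 12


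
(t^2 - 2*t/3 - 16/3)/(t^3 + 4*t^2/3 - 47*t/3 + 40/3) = (t + 2)/(t^2 + 4*t - 5)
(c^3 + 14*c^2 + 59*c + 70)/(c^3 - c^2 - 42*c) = (c^3 + 14*c^2 + 59*c + 70)/(c*(c^2 - c - 42))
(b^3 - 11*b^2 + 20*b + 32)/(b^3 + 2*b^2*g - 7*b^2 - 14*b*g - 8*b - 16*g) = (b - 4)/(b + 2*g)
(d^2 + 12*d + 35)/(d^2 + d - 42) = (d + 5)/(d - 6)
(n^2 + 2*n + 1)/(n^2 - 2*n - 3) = (n + 1)/(n - 3)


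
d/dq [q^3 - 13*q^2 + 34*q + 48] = 3*q^2 - 26*q + 34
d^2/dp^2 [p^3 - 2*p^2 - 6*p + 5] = 6*p - 4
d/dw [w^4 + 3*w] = 4*w^3 + 3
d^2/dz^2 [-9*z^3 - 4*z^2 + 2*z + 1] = -54*z - 8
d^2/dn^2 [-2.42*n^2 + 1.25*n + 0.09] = -4.84000000000000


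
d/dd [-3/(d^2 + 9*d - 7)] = 3*(2*d + 9)/(d^2 + 9*d - 7)^2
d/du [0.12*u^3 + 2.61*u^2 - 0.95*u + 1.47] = 0.36*u^2 + 5.22*u - 0.95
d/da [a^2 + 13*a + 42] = 2*a + 13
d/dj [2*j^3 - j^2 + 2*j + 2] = 6*j^2 - 2*j + 2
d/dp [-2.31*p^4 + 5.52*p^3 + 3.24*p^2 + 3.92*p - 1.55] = -9.24*p^3 + 16.56*p^2 + 6.48*p + 3.92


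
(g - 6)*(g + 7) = g^2 + g - 42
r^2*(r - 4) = r^3 - 4*r^2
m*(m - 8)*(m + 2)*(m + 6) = m^4 - 52*m^2 - 96*m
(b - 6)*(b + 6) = b^2 - 36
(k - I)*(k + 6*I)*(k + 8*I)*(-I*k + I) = -I*k^4 + 13*k^3 + I*k^3 - 13*k^2 + 34*I*k^2 + 48*k - 34*I*k - 48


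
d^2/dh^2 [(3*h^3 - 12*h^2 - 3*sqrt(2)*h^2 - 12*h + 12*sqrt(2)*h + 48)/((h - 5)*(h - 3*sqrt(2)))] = 6*(2*sqrt(2)*h^3 + 13*h^3 - 132*h^2 - 45*sqrt(2)*h^2 + 36*sqrt(2)*h + 750*h - 872 - 150*sqrt(2))/(h^6 - 15*h^5 - 9*sqrt(2)*h^5 + 129*h^4 + 135*sqrt(2)*h^4 - 729*sqrt(2)*h^3 - 935*h^3 + 1935*sqrt(2)*h^2 + 4050*h^2 - 6750*h - 4050*sqrt(2)*h + 6750*sqrt(2))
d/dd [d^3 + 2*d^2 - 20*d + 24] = 3*d^2 + 4*d - 20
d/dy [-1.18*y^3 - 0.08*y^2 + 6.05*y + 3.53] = -3.54*y^2 - 0.16*y + 6.05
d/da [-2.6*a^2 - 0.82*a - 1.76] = -5.2*a - 0.82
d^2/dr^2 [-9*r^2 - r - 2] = -18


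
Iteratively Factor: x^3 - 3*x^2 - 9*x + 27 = (x - 3)*(x^2 - 9) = (x - 3)^2*(x + 3)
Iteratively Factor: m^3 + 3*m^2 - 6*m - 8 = (m + 4)*(m^2 - m - 2) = (m + 1)*(m + 4)*(m - 2)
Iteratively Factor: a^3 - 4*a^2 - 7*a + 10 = (a - 1)*(a^2 - 3*a - 10) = (a - 5)*(a - 1)*(a + 2)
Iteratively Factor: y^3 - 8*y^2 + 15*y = (y - 5)*(y^2 - 3*y) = y*(y - 5)*(y - 3)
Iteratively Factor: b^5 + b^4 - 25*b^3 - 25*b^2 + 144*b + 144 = (b + 4)*(b^4 - 3*b^3 - 13*b^2 + 27*b + 36) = (b - 3)*(b + 4)*(b^3 - 13*b - 12) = (b - 3)*(b + 1)*(b + 4)*(b^2 - b - 12) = (b - 4)*(b - 3)*(b + 1)*(b + 4)*(b + 3)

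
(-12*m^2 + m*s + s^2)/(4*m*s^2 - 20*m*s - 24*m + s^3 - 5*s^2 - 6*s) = (-3*m + s)/(s^2 - 5*s - 6)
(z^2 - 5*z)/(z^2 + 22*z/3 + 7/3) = 3*z*(z - 5)/(3*z^2 + 22*z + 7)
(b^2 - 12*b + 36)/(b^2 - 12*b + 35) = (b^2 - 12*b + 36)/(b^2 - 12*b + 35)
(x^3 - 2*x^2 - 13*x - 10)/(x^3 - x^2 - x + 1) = (x^2 - 3*x - 10)/(x^2 - 2*x + 1)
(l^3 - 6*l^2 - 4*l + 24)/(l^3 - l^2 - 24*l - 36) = (l - 2)/(l + 3)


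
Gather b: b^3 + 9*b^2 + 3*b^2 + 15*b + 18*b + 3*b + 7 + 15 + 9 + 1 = b^3 + 12*b^2 + 36*b + 32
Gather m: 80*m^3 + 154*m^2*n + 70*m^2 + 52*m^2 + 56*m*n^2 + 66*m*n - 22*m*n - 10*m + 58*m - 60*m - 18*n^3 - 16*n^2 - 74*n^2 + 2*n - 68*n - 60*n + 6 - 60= 80*m^3 + m^2*(154*n + 122) + m*(56*n^2 + 44*n - 12) - 18*n^3 - 90*n^2 - 126*n - 54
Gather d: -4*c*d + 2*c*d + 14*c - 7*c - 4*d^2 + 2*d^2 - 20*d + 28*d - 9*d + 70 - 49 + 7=7*c - 2*d^2 + d*(-2*c - 1) + 28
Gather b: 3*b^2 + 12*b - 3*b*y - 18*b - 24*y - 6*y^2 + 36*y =3*b^2 + b*(-3*y - 6) - 6*y^2 + 12*y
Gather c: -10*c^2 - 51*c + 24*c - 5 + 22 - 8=-10*c^2 - 27*c + 9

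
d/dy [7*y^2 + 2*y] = 14*y + 2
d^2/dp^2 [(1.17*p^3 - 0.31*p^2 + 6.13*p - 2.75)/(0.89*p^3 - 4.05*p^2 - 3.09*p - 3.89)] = (-3.5527136788005e-15*p^7 + 7.94342800000001*p^6 + 48.43914*p^5 - 115.220112*p^4 + 371.619376*p^3 + 143.091948*p^2 - 736.837068*p - 122.613128)/(0.704969*p^9 - 9.624015*p^8 + 36.451908*p^7 - 8.846502*p^6 - 42.428718*p^5 - 243.239256*p^4 - 281.189352*p^3 - 295.281342*p^2 - 140.274567*p - 58.863869)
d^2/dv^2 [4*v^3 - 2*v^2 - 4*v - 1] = 24*v - 4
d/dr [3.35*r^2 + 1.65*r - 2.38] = 6.7*r + 1.65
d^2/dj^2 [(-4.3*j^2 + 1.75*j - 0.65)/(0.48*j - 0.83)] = (4.44089209850063e-16*j^2 - 8.88178419700125e-16*j - 4.82966)/(0.110592*j^3 - 0.573696*j^2 + 0.992016*j - 0.571787)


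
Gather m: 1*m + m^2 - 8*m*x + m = m^2 + m*(2 - 8*x)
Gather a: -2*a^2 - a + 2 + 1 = -2*a^2 - a + 3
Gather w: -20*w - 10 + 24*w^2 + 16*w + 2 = 24*w^2 - 4*w - 8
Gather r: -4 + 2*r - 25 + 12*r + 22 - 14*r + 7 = 0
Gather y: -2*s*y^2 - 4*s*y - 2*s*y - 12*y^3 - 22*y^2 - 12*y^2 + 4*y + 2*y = -12*y^3 + y^2*(-2*s - 34) + y*(6 - 6*s)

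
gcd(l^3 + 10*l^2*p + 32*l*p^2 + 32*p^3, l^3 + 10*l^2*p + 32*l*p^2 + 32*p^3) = l^3 + 10*l^2*p + 32*l*p^2 + 32*p^3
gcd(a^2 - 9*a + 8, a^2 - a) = a - 1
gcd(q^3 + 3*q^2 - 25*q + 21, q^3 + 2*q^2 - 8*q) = 1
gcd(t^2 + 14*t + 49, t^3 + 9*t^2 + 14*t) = t + 7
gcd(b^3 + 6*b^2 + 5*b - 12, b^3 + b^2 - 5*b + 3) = b^2 + 2*b - 3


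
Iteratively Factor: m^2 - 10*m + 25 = (m - 5)*(m - 5)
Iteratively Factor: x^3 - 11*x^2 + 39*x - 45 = (x - 3)*(x^2 - 8*x + 15) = (x - 3)^2*(x - 5)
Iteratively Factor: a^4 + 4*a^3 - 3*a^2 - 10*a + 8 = (a + 2)*(a^3 + 2*a^2 - 7*a + 4) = (a + 2)*(a + 4)*(a^2 - 2*a + 1) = (a - 1)*(a + 2)*(a + 4)*(a - 1)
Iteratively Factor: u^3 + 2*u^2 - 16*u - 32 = (u + 4)*(u^2 - 2*u - 8) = (u - 4)*(u + 4)*(u + 2)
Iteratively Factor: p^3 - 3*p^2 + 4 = (p - 2)*(p^2 - p - 2) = (p - 2)*(p + 1)*(p - 2)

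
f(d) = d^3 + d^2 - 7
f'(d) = 3*d^2 + 2*d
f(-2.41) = -15.19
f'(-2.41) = 12.60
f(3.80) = 62.31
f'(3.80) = 50.92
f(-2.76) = -20.41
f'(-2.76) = 17.33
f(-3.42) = -35.31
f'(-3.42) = 28.25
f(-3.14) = -28.10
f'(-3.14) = 23.30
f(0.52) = -6.59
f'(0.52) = 1.85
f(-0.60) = -6.86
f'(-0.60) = -0.12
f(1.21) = -3.76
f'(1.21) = 6.81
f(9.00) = 803.00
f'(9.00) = 261.00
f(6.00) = 245.00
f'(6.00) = 120.00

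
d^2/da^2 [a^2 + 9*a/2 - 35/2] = 2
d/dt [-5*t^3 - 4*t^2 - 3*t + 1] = -15*t^2 - 8*t - 3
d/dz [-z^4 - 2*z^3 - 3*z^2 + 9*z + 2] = -4*z^3 - 6*z^2 - 6*z + 9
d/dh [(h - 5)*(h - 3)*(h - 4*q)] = 3*h^2 - 8*h*q - 16*h + 32*q + 15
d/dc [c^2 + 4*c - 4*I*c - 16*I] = 2*c + 4 - 4*I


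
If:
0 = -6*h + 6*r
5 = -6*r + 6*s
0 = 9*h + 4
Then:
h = -4/9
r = -4/9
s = 7/18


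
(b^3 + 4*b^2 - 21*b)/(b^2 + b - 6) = b*(b^2 + 4*b - 21)/(b^2 + b - 6)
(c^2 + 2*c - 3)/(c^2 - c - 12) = (c - 1)/(c - 4)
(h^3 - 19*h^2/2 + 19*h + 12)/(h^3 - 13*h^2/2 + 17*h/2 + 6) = (h - 6)/(h - 3)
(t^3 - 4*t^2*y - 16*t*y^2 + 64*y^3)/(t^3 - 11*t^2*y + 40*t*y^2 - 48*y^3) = (-t - 4*y)/(-t + 3*y)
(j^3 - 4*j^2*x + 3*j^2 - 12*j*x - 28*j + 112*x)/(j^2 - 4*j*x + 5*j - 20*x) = (j^2 + 3*j - 28)/(j + 5)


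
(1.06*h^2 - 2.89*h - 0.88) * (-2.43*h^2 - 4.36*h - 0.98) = -2.5758*h^4 + 2.4011*h^3 + 13.7*h^2 + 6.669*h + 0.8624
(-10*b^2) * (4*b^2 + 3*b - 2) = -40*b^4 - 30*b^3 + 20*b^2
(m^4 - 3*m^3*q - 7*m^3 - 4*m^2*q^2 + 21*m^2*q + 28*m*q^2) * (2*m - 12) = 2*m^5 - 6*m^4*q - 26*m^4 - 8*m^3*q^2 + 78*m^3*q + 84*m^3 + 104*m^2*q^2 - 252*m^2*q - 336*m*q^2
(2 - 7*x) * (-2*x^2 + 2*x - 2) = 14*x^3 - 18*x^2 + 18*x - 4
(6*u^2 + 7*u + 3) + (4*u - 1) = 6*u^2 + 11*u + 2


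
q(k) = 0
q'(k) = 0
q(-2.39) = 0.00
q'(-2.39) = 0.00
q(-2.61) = 0.00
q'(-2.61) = 0.00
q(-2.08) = 0.00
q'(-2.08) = 0.00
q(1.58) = 0.00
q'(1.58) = 0.00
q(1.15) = 0.00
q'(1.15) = 0.00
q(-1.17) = 0.00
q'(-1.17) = 0.00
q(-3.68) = 0.00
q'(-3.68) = 0.00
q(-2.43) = 0.00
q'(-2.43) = 0.00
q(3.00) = 0.00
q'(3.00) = 0.00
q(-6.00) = 0.00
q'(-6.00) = 0.00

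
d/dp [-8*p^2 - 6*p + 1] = -16*p - 6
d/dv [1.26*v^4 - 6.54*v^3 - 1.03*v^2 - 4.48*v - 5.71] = 5.04*v^3 - 19.62*v^2 - 2.06*v - 4.48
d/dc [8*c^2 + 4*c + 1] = 16*c + 4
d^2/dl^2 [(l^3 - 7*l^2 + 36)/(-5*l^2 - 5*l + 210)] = -20/(l^3 + 21*l^2 + 147*l + 343)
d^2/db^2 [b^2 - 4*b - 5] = 2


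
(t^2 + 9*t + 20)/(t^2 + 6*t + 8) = (t + 5)/(t + 2)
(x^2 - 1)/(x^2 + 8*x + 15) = (x^2 - 1)/(x^2 + 8*x + 15)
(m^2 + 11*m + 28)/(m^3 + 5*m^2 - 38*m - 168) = 1/(m - 6)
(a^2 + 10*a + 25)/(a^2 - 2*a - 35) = (a + 5)/(a - 7)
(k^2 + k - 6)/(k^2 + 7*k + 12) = (k - 2)/(k + 4)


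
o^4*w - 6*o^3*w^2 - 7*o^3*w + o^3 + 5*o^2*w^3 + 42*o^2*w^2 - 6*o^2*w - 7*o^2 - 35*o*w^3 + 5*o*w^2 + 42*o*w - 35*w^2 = (o - 7)*(o - 5*w)*(o - w)*(o*w + 1)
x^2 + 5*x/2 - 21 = (x - 7/2)*(x + 6)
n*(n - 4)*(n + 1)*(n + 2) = n^4 - n^3 - 10*n^2 - 8*n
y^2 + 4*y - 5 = (y - 1)*(y + 5)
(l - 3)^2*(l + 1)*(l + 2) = l^4 - 3*l^3 - 7*l^2 + 15*l + 18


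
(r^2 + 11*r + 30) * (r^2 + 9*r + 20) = r^4 + 20*r^3 + 149*r^2 + 490*r + 600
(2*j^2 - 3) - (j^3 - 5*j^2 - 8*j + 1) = -j^3 + 7*j^2 + 8*j - 4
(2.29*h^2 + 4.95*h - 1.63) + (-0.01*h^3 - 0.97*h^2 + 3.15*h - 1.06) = -0.01*h^3 + 1.32*h^2 + 8.1*h - 2.69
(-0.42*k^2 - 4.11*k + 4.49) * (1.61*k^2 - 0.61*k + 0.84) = -0.6762*k^4 - 6.3609*k^3 + 9.3832*k^2 - 6.1913*k + 3.7716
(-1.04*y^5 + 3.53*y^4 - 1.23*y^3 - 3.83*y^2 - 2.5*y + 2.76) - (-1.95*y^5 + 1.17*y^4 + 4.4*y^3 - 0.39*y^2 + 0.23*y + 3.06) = 0.91*y^5 + 2.36*y^4 - 5.63*y^3 - 3.44*y^2 - 2.73*y - 0.3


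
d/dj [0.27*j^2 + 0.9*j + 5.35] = 0.54*j + 0.9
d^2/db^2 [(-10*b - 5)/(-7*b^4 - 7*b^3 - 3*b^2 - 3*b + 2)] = 10*(588*b^7 + 1274*b^6 + 1155*b^5 + 483*b^4 + 466*b^3 + 342*b^2 + 105*b + 27)/(343*b^12 + 1029*b^11 + 1470*b^10 + 1666*b^9 + 1218*b^8 + 420*b^7 + 48*b^6 - 234*b^5 - 141*b^4 + 3*b^3 - 18*b^2 + 36*b - 8)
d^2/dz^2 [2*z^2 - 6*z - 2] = 4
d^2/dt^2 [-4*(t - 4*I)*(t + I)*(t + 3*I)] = -24*t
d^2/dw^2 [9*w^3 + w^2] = 54*w + 2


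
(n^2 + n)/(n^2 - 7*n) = (n + 1)/(n - 7)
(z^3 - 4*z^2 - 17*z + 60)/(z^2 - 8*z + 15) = z + 4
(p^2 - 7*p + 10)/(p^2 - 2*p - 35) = (-p^2 + 7*p - 10)/(-p^2 + 2*p + 35)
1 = 1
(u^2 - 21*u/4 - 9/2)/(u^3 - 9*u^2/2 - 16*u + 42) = (4*u + 3)/(2*(2*u^2 + 3*u - 14))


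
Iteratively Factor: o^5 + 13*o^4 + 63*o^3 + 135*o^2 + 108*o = (o)*(o^4 + 13*o^3 + 63*o^2 + 135*o + 108) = o*(o + 3)*(o^3 + 10*o^2 + 33*o + 36) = o*(o + 3)*(o + 4)*(o^2 + 6*o + 9) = o*(o + 3)^2*(o + 4)*(o + 3)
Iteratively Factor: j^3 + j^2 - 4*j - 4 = (j + 2)*(j^2 - j - 2) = (j + 1)*(j + 2)*(j - 2)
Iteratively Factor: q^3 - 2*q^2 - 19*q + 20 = (q - 1)*(q^2 - q - 20) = (q - 5)*(q - 1)*(q + 4)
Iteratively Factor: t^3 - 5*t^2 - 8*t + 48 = (t - 4)*(t^2 - t - 12) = (t - 4)*(t + 3)*(t - 4)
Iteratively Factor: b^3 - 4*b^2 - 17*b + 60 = (b - 3)*(b^2 - b - 20) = (b - 5)*(b - 3)*(b + 4)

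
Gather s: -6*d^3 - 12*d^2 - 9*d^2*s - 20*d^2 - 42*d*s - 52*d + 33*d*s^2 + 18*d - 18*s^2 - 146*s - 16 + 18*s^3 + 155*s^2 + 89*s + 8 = -6*d^3 - 32*d^2 - 34*d + 18*s^3 + s^2*(33*d + 137) + s*(-9*d^2 - 42*d - 57) - 8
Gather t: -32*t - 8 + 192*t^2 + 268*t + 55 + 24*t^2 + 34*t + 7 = 216*t^2 + 270*t + 54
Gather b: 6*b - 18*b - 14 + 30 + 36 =52 - 12*b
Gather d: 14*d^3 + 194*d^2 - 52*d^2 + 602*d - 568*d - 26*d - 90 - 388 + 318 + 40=14*d^3 + 142*d^2 + 8*d - 120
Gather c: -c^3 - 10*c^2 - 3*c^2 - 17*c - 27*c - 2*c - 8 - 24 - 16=-c^3 - 13*c^2 - 46*c - 48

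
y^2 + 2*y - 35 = (y - 5)*(y + 7)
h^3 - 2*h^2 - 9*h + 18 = (h - 3)*(h - 2)*(h + 3)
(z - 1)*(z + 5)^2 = z^3 + 9*z^2 + 15*z - 25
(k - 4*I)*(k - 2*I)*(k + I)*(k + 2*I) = k^4 - 3*I*k^3 + 8*k^2 - 12*I*k + 16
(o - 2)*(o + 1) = o^2 - o - 2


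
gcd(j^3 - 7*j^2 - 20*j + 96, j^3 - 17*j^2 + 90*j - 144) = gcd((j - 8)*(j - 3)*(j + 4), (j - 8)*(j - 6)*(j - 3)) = j^2 - 11*j + 24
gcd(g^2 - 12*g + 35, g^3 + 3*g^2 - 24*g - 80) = g - 5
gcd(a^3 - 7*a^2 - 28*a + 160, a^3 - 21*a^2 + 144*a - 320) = a - 8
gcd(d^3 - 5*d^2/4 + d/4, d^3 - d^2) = d^2 - d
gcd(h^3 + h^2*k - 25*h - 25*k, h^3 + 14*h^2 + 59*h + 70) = h + 5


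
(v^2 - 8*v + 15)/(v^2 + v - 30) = (v - 3)/(v + 6)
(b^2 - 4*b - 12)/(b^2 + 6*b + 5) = (b^2 - 4*b - 12)/(b^2 + 6*b + 5)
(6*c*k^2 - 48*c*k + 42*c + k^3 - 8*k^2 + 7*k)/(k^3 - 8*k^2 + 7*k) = (6*c + k)/k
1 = 1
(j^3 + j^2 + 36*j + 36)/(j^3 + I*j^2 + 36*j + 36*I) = (j + 1)/(j + I)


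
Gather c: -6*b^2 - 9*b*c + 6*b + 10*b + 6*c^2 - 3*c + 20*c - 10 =-6*b^2 + 16*b + 6*c^2 + c*(17 - 9*b) - 10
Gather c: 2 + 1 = 3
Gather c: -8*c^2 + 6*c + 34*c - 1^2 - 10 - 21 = -8*c^2 + 40*c - 32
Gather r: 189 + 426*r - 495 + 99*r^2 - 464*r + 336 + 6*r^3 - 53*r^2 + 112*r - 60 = 6*r^3 + 46*r^2 + 74*r - 30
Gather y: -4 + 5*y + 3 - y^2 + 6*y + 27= -y^2 + 11*y + 26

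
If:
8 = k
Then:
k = 8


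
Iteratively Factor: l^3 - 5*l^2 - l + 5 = (l + 1)*(l^2 - 6*l + 5) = (l - 1)*(l + 1)*(l - 5)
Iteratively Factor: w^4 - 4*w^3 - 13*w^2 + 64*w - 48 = (w - 1)*(w^3 - 3*w^2 - 16*w + 48) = (w - 4)*(w - 1)*(w^2 + w - 12) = (w - 4)*(w - 1)*(w + 4)*(w - 3)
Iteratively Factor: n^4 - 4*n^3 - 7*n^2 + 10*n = (n - 5)*(n^3 + n^2 - 2*n) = (n - 5)*(n - 1)*(n^2 + 2*n) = (n - 5)*(n - 1)*(n + 2)*(n)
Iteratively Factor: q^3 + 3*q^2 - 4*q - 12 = (q - 2)*(q^2 + 5*q + 6) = (q - 2)*(q + 3)*(q + 2)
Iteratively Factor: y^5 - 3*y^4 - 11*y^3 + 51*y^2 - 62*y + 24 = (y - 1)*(y^4 - 2*y^3 - 13*y^2 + 38*y - 24) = (y - 2)*(y - 1)*(y^3 - 13*y + 12) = (y - 2)*(y - 1)^2*(y^2 + y - 12) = (y - 3)*(y - 2)*(y - 1)^2*(y + 4)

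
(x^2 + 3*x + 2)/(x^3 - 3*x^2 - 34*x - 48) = (x + 1)/(x^2 - 5*x - 24)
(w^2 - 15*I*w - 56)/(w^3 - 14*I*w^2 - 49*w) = (w - 8*I)/(w*(w - 7*I))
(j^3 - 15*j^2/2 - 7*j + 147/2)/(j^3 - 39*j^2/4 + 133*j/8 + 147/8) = 4*(j + 3)/(4*j + 3)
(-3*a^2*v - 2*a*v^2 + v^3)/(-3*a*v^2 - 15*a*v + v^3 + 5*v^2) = (a + v)/(v + 5)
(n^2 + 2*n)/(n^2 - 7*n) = (n + 2)/(n - 7)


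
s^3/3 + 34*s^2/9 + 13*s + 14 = (s/3 + 1)*(s + 7/3)*(s + 6)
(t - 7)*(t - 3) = t^2 - 10*t + 21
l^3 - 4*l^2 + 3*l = l*(l - 3)*(l - 1)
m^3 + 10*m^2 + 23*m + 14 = (m + 1)*(m + 2)*(m + 7)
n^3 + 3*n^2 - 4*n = n*(n - 1)*(n + 4)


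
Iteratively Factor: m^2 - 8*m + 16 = (m - 4)*(m - 4)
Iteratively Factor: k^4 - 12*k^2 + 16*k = (k + 4)*(k^3 - 4*k^2 + 4*k) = k*(k + 4)*(k^2 - 4*k + 4) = k*(k - 2)*(k + 4)*(k - 2)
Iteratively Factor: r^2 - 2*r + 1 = (r - 1)*(r - 1)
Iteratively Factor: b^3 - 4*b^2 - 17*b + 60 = (b - 5)*(b^2 + b - 12) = (b - 5)*(b - 3)*(b + 4)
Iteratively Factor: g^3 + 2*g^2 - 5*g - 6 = (g + 1)*(g^2 + g - 6) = (g - 2)*(g + 1)*(g + 3)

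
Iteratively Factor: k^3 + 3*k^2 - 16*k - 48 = (k - 4)*(k^2 + 7*k + 12) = (k - 4)*(k + 4)*(k + 3)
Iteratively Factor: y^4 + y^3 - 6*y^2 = (y + 3)*(y^3 - 2*y^2) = y*(y + 3)*(y^2 - 2*y) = y^2*(y + 3)*(y - 2)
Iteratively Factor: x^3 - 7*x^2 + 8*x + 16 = (x - 4)*(x^2 - 3*x - 4) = (x - 4)*(x + 1)*(x - 4)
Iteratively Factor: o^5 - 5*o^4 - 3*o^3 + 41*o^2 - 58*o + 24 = (o - 1)*(o^4 - 4*o^3 - 7*o^2 + 34*o - 24) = (o - 2)*(o - 1)*(o^3 - 2*o^2 - 11*o + 12) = (o - 4)*(o - 2)*(o - 1)*(o^2 + 2*o - 3) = (o - 4)*(o - 2)*(o - 1)^2*(o + 3)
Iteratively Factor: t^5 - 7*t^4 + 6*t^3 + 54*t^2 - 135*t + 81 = (t + 3)*(t^4 - 10*t^3 + 36*t^2 - 54*t + 27) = (t - 1)*(t + 3)*(t^3 - 9*t^2 + 27*t - 27) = (t - 3)*(t - 1)*(t + 3)*(t^2 - 6*t + 9) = (t - 3)^2*(t - 1)*(t + 3)*(t - 3)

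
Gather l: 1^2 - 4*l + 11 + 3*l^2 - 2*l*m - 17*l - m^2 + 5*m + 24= 3*l^2 + l*(-2*m - 21) - m^2 + 5*m + 36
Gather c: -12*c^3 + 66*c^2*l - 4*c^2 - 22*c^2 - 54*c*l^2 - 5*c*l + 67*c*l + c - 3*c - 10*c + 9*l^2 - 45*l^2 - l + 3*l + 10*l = -12*c^3 + c^2*(66*l - 26) + c*(-54*l^2 + 62*l - 12) - 36*l^2 + 12*l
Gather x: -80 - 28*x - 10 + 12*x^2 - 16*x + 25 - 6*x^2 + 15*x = 6*x^2 - 29*x - 65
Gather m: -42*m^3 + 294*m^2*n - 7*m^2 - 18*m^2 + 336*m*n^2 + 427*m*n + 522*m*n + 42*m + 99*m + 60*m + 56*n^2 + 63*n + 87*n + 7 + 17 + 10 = -42*m^3 + m^2*(294*n - 25) + m*(336*n^2 + 949*n + 201) + 56*n^2 + 150*n + 34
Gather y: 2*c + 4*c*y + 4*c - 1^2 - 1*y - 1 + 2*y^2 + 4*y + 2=6*c + 2*y^2 + y*(4*c + 3)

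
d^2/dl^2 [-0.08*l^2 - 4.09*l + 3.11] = -0.160000000000000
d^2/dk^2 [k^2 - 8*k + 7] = 2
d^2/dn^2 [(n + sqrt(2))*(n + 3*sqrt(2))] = 2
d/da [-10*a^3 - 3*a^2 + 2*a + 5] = -30*a^2 - 6*a + 2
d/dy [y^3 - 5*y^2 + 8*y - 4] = 3*y^2 - 10*y + 8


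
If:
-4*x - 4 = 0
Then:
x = -1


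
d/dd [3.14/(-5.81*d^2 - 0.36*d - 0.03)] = (36.4868*d + 1.1304)/(5.81*d^2 + 0.36*d + 0.03)^2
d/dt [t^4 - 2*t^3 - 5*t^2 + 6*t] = 4*t^3 - 6*t^2 - 10*t + 6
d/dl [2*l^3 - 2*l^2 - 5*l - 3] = 6*l^2 - 4*l - 5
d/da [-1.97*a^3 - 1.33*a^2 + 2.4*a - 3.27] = -5.91*a^2 - 2.66*a + 2.4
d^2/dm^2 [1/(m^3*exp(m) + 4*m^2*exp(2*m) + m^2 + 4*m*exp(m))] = (-m*(m^2*exp(m) + 4*m*exp(2*m) + m + 4*exp(m))*(m^3*exp(m) + 16*m^2*exp(2*m) + 6*m^2*exp(m) + 32*m*exp(2*m) + 10*m*exp(m) + 8*exp(2*m) + 8*exp(m) + 2) + 2*(m^3*exp(m) + 8*m^2*exp(2*m) + 3*m^2*exp(m) + 8*m*exp(2*m) + 4*m*exp(m) + 2*m + 4*exp(m))^2)/(m^3*(m^2*exp(m) + 4*m*exp(2*m) + m + 4*exp(m))^3)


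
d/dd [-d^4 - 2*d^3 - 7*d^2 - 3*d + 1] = -4*d^3 - 6*d^2 - 14*d - 3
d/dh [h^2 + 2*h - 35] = 2*h + 2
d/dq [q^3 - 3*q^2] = 3*q*(q - 2)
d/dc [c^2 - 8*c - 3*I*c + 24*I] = 2*c - 8 - 3*I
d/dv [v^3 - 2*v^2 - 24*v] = 3*v^2 - 4*v - 24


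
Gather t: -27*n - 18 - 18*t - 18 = -27*n - 18*t - 36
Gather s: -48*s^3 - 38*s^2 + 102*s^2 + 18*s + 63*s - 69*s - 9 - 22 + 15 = -48*s^3 + 64*s^2 + 12*s - 16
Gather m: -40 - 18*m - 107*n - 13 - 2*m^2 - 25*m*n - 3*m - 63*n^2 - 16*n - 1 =-2*m^2 + m*(-25*n - 21) - 63*n^2 - 123*n - 54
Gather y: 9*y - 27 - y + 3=8*y - 24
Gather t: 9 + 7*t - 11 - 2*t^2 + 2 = -2*t^2 + 7*t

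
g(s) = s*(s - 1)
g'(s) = 2*s - 1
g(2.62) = 4.24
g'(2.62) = 4.24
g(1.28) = 0.36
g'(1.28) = 1.56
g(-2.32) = 7.70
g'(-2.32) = -5.64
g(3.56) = 9.11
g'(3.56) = 6.12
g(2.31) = 3.03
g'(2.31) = 3.62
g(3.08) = 6.41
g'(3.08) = 5.16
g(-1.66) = 4.42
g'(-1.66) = -4.32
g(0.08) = -0.07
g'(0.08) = -0.84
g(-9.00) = 90.00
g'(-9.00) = -19.00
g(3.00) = 6.00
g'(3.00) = 5.00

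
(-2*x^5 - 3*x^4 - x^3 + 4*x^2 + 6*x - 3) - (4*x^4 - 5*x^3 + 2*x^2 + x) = -2*x^5 - 7*x^4 + 4*x^3 + 2*x^2 + 5*x - 3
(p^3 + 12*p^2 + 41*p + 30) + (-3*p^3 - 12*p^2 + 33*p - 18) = -2*p^3 + 74*p + 12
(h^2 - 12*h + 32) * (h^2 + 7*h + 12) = h^4 - 5*h^3 - 40*h^2 + 80*h + 384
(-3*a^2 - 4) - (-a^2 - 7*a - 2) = -2*a^2 + 7*a - 2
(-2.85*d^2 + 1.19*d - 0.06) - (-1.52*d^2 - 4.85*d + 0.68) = -1.33*d^2 + 6.04*d - 0.74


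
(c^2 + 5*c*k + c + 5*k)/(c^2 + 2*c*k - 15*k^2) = (c + 1)/(c - 3*k)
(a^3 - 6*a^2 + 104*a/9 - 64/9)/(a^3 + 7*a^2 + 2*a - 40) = (a^2 - 4*a + 32/9)/(a^2 + 9*a + 20)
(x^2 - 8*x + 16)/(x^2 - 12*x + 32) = (x - 4)/(x - 8)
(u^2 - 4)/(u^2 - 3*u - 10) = (u - 2)/(u - 5)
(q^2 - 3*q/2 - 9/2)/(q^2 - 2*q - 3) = (q + 3/2)/(q + 1)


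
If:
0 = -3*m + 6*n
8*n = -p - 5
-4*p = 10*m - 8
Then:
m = -14/3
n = -7/3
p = 41/3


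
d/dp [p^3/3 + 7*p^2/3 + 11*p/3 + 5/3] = p^2 + 14*p/3 + 11/3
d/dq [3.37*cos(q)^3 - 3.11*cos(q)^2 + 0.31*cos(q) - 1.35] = (-10.11*cos(q)^2 + 6.22*cos(q) - 0.31)*sin(q)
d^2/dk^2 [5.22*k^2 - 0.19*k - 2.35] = 10.4400000000000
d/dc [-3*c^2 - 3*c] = -6*c - 3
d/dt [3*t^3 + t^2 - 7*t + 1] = 9*t^2 + 2*t - 7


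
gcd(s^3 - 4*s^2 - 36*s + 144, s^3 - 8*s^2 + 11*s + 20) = s - 4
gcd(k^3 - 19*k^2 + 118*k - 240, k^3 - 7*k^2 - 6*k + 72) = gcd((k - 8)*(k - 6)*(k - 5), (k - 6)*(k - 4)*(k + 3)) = k - 6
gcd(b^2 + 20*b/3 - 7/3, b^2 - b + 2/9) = b - 1/3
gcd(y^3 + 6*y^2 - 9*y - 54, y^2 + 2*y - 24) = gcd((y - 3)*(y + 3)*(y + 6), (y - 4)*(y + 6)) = y + 6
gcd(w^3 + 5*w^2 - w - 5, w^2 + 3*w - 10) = w + 5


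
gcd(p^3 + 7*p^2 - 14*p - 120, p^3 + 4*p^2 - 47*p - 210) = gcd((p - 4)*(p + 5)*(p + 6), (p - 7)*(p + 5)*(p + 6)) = p^2 + 11*p + 30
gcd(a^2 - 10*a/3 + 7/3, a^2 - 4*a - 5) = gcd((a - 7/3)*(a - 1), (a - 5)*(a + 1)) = 1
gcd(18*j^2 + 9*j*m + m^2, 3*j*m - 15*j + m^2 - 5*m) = 3*j + m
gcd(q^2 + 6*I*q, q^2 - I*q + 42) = q + 6*I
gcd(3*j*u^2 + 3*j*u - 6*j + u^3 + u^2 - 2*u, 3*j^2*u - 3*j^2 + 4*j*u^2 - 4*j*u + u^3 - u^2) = 3*j*u - 3*j + u^2 - u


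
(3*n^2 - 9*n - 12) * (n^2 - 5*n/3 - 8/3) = 3*n^4 - 14*n^3 - 5*n^2 + 44*n + 32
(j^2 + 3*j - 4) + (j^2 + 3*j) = 2*j^2 + 6*j - 4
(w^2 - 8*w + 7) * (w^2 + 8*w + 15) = w^4 - 42*w^2 - 64*w + 105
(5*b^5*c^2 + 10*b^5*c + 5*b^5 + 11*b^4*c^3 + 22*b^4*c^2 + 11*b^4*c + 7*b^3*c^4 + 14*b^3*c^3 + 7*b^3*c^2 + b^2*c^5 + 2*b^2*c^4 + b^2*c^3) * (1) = 5*b^5*c^2 + 10*b^5*c + 5*b^5 + 11*b^4*c^3 + 22*b^4*c^2 + 11*b^4*c + 7*b^3*c^4 + 14*b^3*c^3 + 7*b^3*c^2 + b^2*c^5 + 2*b^2*c^4 + b^2*c^3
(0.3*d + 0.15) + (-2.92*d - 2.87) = -2.62*d - 2.72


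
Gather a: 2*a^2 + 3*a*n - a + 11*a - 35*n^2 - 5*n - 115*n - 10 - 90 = 2*a^2 + a*(3*n + 10) - 35*n^2 - 120*n - 100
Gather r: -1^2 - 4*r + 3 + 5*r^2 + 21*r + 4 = 5*r^2 + 17*r + 6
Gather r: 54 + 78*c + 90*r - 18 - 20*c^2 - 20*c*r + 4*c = -20*c^2 + 82*c + r*(90 - 20*c) + 36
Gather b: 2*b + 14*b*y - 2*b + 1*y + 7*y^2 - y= 14*b*y + 7*y^2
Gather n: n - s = n - s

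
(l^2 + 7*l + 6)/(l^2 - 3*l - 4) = (l + 6)/(l - 4)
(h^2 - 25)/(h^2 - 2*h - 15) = (h + 5)/(h + 3)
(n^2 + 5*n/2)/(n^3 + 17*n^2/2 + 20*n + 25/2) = n/(n^2 + 6*n + 5)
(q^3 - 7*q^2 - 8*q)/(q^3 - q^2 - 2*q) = (q - 8)/(q - 2)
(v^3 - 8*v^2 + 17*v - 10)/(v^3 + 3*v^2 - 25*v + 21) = (v^2 - 7*v + 10)/(v^2 + 4*v - 21)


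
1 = 1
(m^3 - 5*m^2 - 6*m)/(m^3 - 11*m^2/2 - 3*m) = 2*(m + 1)/(2*m + 1)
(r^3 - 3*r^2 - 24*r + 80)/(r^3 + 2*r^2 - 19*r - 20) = (r - 4)/(r + 1)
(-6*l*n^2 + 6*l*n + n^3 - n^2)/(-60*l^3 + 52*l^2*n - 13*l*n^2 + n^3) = n*(n - 1)/(10*l^2 - 7*l*n + n^2)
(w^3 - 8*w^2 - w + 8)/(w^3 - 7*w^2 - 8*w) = (w - 1)/w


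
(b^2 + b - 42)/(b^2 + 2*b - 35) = (b - 6)/(b - 5)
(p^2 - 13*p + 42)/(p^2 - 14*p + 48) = (p - 7)/(p - 8)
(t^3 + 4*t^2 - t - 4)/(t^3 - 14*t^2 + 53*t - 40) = (t^2 + 5*t + 4)/(t^2 - 13*t + 40)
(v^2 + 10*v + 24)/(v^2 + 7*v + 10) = (v^2 + 10*v + 24)/(v^2 + 7*v + 10)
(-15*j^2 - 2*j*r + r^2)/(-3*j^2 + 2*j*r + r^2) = (-5*j + r)/(-j + r)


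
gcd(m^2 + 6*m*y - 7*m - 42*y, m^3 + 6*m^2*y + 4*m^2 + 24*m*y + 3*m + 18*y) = m + 6*y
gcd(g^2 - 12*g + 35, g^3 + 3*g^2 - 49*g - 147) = g - 7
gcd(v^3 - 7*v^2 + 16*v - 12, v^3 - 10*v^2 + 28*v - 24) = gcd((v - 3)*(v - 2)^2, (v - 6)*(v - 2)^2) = v^2 - 4*v + 4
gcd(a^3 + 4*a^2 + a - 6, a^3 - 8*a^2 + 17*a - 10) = a - 1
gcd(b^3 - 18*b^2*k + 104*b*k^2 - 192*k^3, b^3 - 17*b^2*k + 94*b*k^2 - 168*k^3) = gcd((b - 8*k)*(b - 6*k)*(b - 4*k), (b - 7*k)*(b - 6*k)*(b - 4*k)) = b^2 - 10*b*k + 24*k^2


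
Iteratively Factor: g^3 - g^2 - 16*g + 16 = (g - 4)*(g^2 + 3*g - 4) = (g - 4)*(g - 1)*(g + 4)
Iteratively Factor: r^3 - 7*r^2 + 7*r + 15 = (r + 1)*(r^2 - 8*r + 15) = (r - 5)*(r + 1)*(r - 3)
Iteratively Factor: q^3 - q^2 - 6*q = (q - 3)*(q^2 + 2*q) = (q - 3)*(q + 2)*(q)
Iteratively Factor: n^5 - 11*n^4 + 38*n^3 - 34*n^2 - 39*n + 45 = (n - 3)*(n^4 - 8*n^3 + 14*n^2 + 8*n - 15) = (n - 3)^2*(n^3 - 5*n^2 - n + 5) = (n - 5)*(n - 3)^2*(n^2 - 1) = (n - 5)*(n - 3)^2*(n + 1)*(n - 1)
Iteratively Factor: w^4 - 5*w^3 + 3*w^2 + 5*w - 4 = (w + 1)*(w^3 - 6*w^2 + 9*w - 4) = (w - 1)*(w + 1)*(w^2 - 5*w + 4) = (w - 1)^2*(w + 1)*(w - 4)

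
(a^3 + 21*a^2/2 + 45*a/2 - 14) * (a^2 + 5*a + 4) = a^5 + 31*a^4/2 + 79*a^3 + 281*a^2/2 + 20*a - 56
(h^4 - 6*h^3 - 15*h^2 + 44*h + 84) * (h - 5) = h^5 - 11*h^4 + 15*h^3 + 119*h^2 - 136*h - 420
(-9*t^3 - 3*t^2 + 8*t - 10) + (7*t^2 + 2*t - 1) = -9*t^3 + 4*t^2 + 10*t - 11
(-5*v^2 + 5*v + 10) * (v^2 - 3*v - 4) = -5*v^4 + 20*v^3 + 15*v^2 - 50*v - 40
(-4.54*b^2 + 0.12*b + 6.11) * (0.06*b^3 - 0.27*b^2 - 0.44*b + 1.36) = -0.2724*b^5 + 1.233*b^4 + 2.3318*b^3 - 7.8769*b^2 - 2.5252*b + 8.3096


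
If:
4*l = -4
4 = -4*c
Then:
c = -1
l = -1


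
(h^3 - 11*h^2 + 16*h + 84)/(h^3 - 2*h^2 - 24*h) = (h^2 - 5*h - 14)/(h*(h + 4))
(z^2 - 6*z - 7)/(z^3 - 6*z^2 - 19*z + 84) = (z + 1)/(z^2 + z - 12)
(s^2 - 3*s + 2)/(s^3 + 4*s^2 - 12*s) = (s - 1)/(s*(s + 6))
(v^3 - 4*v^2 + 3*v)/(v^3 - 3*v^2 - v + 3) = v/(v + 1)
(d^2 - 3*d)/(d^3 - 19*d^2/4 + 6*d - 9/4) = 4*d/(4*d^2 - 7*d + 3)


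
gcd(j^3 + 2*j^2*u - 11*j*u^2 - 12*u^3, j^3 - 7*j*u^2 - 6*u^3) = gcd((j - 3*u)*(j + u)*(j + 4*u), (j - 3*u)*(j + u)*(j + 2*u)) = -j^2 + 2*j*u + 3*u^2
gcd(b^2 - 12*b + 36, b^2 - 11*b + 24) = 1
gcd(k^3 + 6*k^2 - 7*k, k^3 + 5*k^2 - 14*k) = k^2 + 7*k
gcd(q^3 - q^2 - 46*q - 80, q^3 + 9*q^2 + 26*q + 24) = q + 2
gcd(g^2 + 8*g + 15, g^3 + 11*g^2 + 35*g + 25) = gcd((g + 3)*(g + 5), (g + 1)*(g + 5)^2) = g + 5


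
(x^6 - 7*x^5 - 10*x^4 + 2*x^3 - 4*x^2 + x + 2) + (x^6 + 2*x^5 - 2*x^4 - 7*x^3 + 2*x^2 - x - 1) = 2*x^6 - 5*x^5 - 12*x^4 - 5*x^3 - 2*x^2 + 1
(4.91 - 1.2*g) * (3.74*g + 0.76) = -4.488*g^2 + 17.4514*g + 3.7316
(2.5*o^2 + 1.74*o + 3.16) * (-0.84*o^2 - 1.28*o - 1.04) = -2.1*o^4 - 4.6616*o^3 - 7.4816*o^2 - 5.8544*o - 3.2864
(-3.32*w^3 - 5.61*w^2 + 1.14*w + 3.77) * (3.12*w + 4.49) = -10.3584*w^4 - 32.41*w^3 - 21.6321*w^2 + 16.881*w + 16.9273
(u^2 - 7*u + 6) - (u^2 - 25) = 31 - 7*u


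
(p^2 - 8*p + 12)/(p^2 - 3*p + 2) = (p - 6)/(p - 1)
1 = 1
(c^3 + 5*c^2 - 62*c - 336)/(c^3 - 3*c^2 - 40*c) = (c^2 + 13*c + 42)/(c*(c + 5))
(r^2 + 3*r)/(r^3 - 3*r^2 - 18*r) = 1/(r - 6)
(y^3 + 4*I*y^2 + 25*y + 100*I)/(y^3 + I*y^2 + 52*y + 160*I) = (y - 5*I)/(y - 8*I)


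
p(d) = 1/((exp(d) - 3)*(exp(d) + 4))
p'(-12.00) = 0.00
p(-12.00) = -0.08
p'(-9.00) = 0.00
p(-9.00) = -0.08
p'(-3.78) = -0.00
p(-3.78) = -0.08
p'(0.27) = -0.06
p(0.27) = -0.11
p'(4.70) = -0.00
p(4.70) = 0.00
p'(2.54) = -0.01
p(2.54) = 0.01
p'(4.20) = -0.00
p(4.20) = 0.00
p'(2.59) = -0.01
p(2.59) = 0.01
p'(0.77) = -0.43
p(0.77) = -0.19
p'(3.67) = -0.00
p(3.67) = 0.00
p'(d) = -exp(d)/((exp(d) - 3)*(exp(d) + 4)^2) - exp(d)/((exp(d) - 3)^2*(exp(d) + 4))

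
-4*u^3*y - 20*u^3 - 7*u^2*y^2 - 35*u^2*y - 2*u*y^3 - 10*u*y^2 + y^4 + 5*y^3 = (-4*u + y)*(u + y)^2*(y + 5)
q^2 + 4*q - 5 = (q - 1)*(q + 5)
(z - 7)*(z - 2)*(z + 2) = z^3 - 7*z^2 - 4*z + 28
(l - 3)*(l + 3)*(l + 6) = l^3 + 6*l^2 - 9*l - 54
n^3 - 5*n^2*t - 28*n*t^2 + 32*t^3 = (n - 8*t)*(n - t)*(n + 4*t)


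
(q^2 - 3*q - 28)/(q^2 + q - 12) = (q - 7)/(q - 3)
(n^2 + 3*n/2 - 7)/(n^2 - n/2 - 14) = (n - 2)/(n - 4)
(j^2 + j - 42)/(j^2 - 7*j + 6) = (j + 7)/(j - 1)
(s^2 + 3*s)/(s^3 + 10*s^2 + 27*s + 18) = s/(s^2 + 7*s + 6)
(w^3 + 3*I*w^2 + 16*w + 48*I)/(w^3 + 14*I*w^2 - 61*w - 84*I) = (w - 4*I)/(w + 7*I)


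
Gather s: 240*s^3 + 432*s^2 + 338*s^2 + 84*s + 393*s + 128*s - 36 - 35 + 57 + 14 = 240*s^3 + 770*s^2 + 605*s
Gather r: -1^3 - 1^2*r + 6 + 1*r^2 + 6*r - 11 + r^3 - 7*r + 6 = r^3 + r^2 - 2*r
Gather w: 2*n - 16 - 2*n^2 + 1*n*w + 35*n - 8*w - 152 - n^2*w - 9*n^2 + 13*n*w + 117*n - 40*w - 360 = -11*n^2 + 154*n + w*(-n^2 + 14*n - 48) - 528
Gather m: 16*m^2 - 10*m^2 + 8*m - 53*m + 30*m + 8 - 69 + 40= 6*m^2 - 15*m - 21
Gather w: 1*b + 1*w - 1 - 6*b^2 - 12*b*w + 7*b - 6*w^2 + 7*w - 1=-6*b^2 + 8*b - 6*w^2 + w*(8 - 12*b) - 2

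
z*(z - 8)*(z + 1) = z^3 - 7*z^2 - 8*z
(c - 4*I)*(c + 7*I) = c^2 + 3*I*c + 28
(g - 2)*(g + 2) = g^2 - 4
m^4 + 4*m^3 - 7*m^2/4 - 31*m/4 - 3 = (m - 3/2)*(m + 1/2)*(m + 1)*(m + 4)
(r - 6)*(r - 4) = r^2 - 10*r + 24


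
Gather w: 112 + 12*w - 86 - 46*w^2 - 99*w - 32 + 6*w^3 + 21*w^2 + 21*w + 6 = 6*w^3 - 25*w^2 - 66*w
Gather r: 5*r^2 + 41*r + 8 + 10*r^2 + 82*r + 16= 15*r^2 + 123*r + 24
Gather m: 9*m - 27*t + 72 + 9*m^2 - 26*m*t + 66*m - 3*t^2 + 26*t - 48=9*m^2 + m*(75 - 26*t) - 3*t^2 - t + 24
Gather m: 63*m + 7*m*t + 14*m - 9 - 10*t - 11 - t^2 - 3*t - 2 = m*(7*t + 77) - t^2 - 13*t - 22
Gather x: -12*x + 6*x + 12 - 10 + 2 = 4 - 6*x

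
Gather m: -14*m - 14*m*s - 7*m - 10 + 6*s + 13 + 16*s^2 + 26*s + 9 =m*(-14*s - 21) + 16*s^2 + 32*s + 12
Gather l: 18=18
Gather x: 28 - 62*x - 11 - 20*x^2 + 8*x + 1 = -20*x^2 - 54*x + 18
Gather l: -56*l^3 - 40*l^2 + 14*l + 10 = -56*l^3 - 40*l^2 + 14*l + 10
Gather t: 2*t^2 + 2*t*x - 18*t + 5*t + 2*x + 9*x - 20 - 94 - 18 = 2*t^2 + t*(2*x - 13) + 11*x - 132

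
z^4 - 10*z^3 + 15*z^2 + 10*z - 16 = (z - 8)*(z - 2)*(z - 1)*(z + 1)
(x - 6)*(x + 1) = x^2 - 5*x - 6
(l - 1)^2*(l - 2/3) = l^3 - 8*l^2/3 + 7*l/3 - 2/3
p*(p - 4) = p^2 - 4*p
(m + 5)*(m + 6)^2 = m^3 + 17*m^2 + 96*m + 180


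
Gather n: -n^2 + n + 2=-n^2 + n + 2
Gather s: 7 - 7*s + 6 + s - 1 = 12 - 6*s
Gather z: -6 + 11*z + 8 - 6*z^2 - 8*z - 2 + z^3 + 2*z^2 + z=z^3 - 4*z^2 + 4*z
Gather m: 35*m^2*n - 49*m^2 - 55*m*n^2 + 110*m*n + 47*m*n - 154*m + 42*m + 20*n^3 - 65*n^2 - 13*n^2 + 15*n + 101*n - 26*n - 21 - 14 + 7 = m^2*(35*n - 49) + m*(-55*n^2 + 157*n - 112) + 20*n^3 - 78*n^2 + 90*n - 28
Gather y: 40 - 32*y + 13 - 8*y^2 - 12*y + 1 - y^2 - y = -9*y^2 - 45*y + 54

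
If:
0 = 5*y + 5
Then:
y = -1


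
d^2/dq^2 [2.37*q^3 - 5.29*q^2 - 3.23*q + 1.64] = 14.22*q - 10.58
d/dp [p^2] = 2*p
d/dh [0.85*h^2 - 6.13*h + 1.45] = 1.7*h - 6.13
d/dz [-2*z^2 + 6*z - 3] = 6 - 4*z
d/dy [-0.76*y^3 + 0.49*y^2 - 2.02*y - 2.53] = -2.28*y^2 + 0.98*y - 2.02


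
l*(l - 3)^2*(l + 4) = l^4 - 2*l^3 - 15*l^2 + 36*l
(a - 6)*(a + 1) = a^2 - 5*a - 6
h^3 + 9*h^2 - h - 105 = (h - 3)*(h + 5)*(h + 7)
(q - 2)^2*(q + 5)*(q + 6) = q^4 + 7*q^3 - 10*q^2 - 76*q + 120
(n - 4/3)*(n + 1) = n^2 - n/3 - 4/3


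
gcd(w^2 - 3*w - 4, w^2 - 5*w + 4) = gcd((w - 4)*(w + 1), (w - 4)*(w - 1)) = w - 4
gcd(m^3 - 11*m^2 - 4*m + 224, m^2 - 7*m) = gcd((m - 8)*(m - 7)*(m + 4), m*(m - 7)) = m - 7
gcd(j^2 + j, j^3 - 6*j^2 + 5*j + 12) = j + 1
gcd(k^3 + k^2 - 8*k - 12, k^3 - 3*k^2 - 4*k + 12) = k^2 - k - 6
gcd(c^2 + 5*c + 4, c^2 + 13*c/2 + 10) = c + 4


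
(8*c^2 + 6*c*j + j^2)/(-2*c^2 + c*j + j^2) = (-4*c - j)/(c - j)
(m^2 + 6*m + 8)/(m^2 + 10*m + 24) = (m + 2)/(m + 6)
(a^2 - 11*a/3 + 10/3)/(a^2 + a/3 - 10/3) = (a - 2)/(a + 2)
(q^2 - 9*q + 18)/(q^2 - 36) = (q - 3)/(q + 6)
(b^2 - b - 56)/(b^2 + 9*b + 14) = (b - 8)/(b + 2)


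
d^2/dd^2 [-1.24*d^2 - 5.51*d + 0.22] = -2.48000000000000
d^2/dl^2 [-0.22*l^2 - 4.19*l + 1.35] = -0.440000000000000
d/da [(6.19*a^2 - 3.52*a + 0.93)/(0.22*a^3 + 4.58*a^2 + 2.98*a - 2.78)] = (-1.3618*a^4 + 1.5488*a^3 + 33.954*a^2 - 42.9352*a + 7.0142)/(0.0484*a^6 + 2.0152*a^5 + 22.2876*a^4 + 26.0736*a^3 - 16.5844*a^2 - 16.5688*a + 7.7284)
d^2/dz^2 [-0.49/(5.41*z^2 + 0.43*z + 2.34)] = (28.682738*z^2 + 2.279774*z - 0.49*(10.82*z + 0.43)*(21.64*z + 0.86) + 12.406212)/(5.41*z^2 + 0.43*z + 2.34)^3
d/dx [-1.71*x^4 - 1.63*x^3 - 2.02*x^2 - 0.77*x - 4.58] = -6.84*x^3 - 4.89*x^2 - 4.04*x - 0.77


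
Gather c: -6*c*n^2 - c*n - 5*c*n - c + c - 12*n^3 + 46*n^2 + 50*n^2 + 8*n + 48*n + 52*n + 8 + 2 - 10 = c*(-6*n^2 - 6*n) - 12*n^3 + 96*n^2 + 108*n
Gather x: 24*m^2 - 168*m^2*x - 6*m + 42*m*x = 24*m^2 - 6*m + x*(-168*m^2 + 42*m)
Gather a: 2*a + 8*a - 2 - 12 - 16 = 10*a - 30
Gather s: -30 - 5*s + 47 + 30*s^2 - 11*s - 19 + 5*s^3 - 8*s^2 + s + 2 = 5*s^3 + 22*s^2 - 15*s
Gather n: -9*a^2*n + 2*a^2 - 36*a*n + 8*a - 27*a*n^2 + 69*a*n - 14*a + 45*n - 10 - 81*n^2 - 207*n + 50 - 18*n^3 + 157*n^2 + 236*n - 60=2*a^2 - 6*a - 18*n^3 + n^2*(76 - 27*a) + n*(-9*a^2 + 33*a + 74) - 20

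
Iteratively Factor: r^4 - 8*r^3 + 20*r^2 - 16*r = (r - 2)*(r^3 - 6*r^2 + 8*r) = (r - 4)*(r - 2)*(r^2 - 2*r) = r*(r - 4)*(r - 2)*(r - 2)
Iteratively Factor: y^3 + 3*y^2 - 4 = (y + 2)*(y^2 + y - 2) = (y + 2)^2*(y - 1)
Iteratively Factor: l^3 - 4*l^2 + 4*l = (l - 2)*(l^2 - 2*l) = (l - 2)^2*(l)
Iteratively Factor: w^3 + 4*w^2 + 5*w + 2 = (w + 2)*(w^2 + 2*w + 1) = (w + 1)*(w + 2)*(w + 1)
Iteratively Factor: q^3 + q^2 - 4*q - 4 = (q + 2)*(q^2 - q - 2) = (q - 2)*(q + 2)*(q + 1)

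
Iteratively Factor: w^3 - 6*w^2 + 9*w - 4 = (w - 1)*(w^2 - 5*w + 4) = (w - 4)*(w - 1)*(w - 1)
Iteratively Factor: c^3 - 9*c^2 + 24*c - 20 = (c - 5)*(c^2 - 4*c + 4) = (c - 5)*(c - 2)*(c - 2)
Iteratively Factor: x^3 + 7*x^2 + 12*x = (x + 3)*(x^2 + 4*x) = (x + 3)*(x + 4)*(x)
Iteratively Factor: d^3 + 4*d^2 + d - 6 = (d + 3)*(d^2 + d - 2) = (d + 2)*(d + 3)*(d - 1)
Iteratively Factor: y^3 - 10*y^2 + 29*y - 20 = (y - 1)*(y^2 - 9*y + 20) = (y - 4)*(y - 1)*(y - 5)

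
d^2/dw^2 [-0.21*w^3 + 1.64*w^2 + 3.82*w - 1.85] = 3.28 - 1.26*w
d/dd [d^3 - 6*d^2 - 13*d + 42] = 3*d^2 - 12*d - 13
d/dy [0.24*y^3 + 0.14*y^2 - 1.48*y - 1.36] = 0.72*y^2 + 0.28*y - 1.48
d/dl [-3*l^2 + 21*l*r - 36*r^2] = -6*l + 21*r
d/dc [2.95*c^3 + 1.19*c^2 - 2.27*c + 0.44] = 8.85*c^2 + 2.38*c - 2.27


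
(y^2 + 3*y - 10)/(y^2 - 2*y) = (y + 5)/y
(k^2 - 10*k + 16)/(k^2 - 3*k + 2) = (k - 8)/(k - 1)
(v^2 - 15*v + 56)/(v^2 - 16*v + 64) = (v - 7)/(v - 8)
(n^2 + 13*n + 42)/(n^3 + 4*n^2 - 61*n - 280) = (n + 6)/(n^2 - 3*n - 40)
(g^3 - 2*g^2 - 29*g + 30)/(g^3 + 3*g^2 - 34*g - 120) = (g - 1)/(g + 4)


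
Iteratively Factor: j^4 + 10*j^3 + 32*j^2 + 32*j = (j + 4)*(j^3 + 6*j^2 + 8*j) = (j + 4)^2*(j^2 + 2*j) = (j + 2)*(j + 4)^2*(j)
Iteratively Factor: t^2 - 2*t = (t)*(t - 2)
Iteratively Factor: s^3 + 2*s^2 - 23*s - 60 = (s - 5)*(s^2 + 7*s + 12) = (s - 5)*(s + 4)*(s + 3)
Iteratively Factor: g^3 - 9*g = (g)*(g^2 - 9) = g*(g + 3)*(g - 3)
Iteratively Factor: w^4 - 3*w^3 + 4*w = (w - 2)*(w^3 - w^2 - 2*w) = (w - 2)^2*(w^2 + w) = w*(w - 2)^2*(w + 1)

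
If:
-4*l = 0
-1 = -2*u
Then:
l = 0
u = 1/2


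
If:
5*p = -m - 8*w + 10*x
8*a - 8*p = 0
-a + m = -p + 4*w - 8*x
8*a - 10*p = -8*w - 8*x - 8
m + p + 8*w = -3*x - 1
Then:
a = -63/8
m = 145/8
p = -63/8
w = -15/32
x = -5/2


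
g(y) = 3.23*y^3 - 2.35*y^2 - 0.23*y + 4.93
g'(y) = 9.69*y^2 - 4.7*y - 0.23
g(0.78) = 4.85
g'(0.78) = 2.00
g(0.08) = 4.90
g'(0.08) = -0.54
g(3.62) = 126.53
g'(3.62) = 109.74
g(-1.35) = -6.99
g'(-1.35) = 23.78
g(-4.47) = -329.48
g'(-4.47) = 214.39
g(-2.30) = -46.27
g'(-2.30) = 61.84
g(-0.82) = 1.76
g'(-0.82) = 10.14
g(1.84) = 16.67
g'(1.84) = 23.93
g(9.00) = 2167.18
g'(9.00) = 742.36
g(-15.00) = -11421.62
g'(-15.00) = 2250.52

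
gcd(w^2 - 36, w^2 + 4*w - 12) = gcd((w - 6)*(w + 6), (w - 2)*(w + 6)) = w + 6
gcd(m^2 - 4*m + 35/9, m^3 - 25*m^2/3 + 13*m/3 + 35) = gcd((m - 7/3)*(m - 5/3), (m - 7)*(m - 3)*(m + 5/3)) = 1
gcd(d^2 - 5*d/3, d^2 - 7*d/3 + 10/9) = d - 5/3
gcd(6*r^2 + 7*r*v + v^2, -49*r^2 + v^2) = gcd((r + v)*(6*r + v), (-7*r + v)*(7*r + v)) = 1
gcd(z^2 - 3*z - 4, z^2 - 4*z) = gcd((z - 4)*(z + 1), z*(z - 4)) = z - 4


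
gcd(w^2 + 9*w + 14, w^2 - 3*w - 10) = w + 2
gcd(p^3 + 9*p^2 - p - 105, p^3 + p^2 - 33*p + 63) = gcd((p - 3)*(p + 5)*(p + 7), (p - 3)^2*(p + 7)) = p^2 + 4*p - 21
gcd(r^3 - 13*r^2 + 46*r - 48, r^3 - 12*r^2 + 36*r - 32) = r^2 - 10*r + 16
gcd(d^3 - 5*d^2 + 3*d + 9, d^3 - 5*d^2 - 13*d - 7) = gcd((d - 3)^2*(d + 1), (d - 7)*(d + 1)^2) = d + 1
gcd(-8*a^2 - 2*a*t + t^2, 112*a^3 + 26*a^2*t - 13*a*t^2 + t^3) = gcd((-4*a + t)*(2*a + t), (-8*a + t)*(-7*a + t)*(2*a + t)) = 2*a + t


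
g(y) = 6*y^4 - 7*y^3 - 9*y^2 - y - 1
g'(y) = 24*y^3 - 21*y^2 - 18*y - 1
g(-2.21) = 175.94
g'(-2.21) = -322.84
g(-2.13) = 151.44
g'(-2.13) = -289.86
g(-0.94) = 2.49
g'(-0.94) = -22.57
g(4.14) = 1106.49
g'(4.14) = 1267.54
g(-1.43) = 27.59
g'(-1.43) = -88.38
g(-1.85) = 84.65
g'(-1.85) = -191.53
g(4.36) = 1411.57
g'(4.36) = 1510.48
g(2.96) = 196.24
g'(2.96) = 384.15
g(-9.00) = 43748.00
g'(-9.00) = -19036.00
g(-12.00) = 135227.00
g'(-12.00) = -44281.00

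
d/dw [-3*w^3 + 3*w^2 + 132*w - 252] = -9*w^2 + 6*w + 132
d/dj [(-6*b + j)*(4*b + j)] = -2*b + 2*j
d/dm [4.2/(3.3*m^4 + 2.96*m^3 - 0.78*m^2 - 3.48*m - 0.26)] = (-55.44*m^3 - 37.296*m^2 + 6.552*m + 14.616)/(-3.3*m^4 - 2.96*m^3 + 0.78*m^2 + 3.48*m + 0.26)^2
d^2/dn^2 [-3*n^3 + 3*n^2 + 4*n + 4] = 6 - 18*n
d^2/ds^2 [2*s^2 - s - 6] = 4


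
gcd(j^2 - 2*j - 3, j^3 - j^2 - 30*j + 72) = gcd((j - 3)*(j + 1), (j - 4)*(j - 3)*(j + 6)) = j - 3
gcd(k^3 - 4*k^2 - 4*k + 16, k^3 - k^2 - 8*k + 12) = k - 2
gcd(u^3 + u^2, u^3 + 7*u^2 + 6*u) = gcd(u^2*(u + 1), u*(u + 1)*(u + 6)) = u^2 + u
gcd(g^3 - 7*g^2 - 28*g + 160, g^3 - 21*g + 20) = g^2 + g - 20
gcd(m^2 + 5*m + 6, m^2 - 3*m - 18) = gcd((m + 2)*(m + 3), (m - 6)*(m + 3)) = m + 3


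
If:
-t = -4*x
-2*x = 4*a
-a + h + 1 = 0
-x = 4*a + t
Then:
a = 0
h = -1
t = 0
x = 0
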